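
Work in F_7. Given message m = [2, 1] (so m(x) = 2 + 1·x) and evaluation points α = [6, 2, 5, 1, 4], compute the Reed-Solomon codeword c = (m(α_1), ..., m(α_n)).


c = [1, 4, 0, 3, 6]

Message polynomial: m(x) = 2 + 1·x (mod 7).
For each evaluation point α_i, compute m(α_i) mod 7:
  α_1 = 6: Horner steps 1 → 1, so m(6) = 1.
  α_2 = 2: Horner steps 1 → 4, so m(2) = 4.
  α_3 = 5: Horner steps 1 → 0, so m(5) = 0.
  α_4 = 1: Horner steps 1 → 3, so m(1) = 3.
  α_5 = 4: Horner steps 1 → 6, so m(4) = 6.
Codeword c = [1, 4, 0, 3, 6] ∈ F_7^5.


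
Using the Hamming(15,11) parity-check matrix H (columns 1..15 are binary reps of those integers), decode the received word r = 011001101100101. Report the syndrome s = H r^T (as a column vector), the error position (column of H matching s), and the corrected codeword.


s = (0, 0, 0, 1)^T, error position = 1, corrected codeword c = 111001101100101

Compute s = H r^T mod 2 one row at a time:
  s_1 = 0 + 1 + 1 + 0 + 0 + 1 + 0 + 1 = 4 ≡ 0 (mod 2).
  s_2 = 0 + 0 + 1 + 1 + 0 + 1 + 0 + 1 = 4 ≡ 0 (mod 2).
  s_3 = 1 + 1 + 1 + 1 + 1 + 0 + 0 + 1 = 6 ≡ 0 (mod 2).
  s_4 = 0 + 1 + 0 + 1 + 1 + 0 + 1 + 1 = 5 ≡ 1 (mod 2).
s = (0, 0, 0, 1)^T — this equals column 1 of H (binary 0001), so error is at position 1.
Correct: flip bit 1 of r = 011001101100101 to get c = 111001101100101.


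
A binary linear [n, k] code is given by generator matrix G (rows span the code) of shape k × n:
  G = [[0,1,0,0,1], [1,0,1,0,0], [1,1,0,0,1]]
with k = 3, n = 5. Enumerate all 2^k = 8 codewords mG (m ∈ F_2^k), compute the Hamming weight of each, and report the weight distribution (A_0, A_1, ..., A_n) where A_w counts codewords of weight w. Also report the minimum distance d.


Weight distribution: A_0 = 1, A_1 = 2, A_2 = 2, A_3 = 2, A_4 = 1. Minimum distance d = 1.

Enumerate all 2^3 = 8 messages m ∈ F_2^3.
For each, compute codeword c = mG in F_2^5, then tally its weight.
  m = 000 → c = 00000, weight = 0.
  m = 100 → c = 01001, weight = 2.
  m = 010 → c = 10100, weight = 2.
  m = 110 → c = 11101, weight = 4.
  m = 001 → c = 11001, weight = 3.
  m = 101 → c = 10000, weight = 1.
  m = 011 → c = 01101, weight = 3.
  m = 111 → c = 00100, weight = 1.
Tally weights:
  weight 0: 1 codewords.
  weight 1: 2 codewords.
  weight 2: 2 codewords.
  weight 3: 2 codewords.
  weight 4: 1 codewords.
Minimum distance d = smallest w > 0 with A_w > 0 = 1.
Sanity: Σ A_w = 8 = 2^3 = 8 ✓.


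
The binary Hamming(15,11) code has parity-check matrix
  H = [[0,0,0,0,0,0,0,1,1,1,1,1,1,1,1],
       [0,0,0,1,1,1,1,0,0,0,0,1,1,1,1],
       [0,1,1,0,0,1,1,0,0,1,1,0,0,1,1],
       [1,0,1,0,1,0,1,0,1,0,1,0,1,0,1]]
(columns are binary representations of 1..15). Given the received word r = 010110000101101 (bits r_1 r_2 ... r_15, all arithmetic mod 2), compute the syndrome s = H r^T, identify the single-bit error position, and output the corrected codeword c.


s = (0, 1, 1, 1)^T, error position = 7, corrected codeword c = 010110100101101

Compute s = H r^T mod 2 one row at a time:
  s_1 = 0 + 0 + 1 + 0 + 1 + 1 + 0 + 1 = 4 ≡ 0 (mod 2).
  s_2 = 1 + 1 + 0 + 0 + 1 + 1 + 0 + 1 = 5 ≡ 1 (mod 2).
  s_3 = 1 + 0 + 0 + 0 + 1 + 0 + 0 + 1 = 3 ≡ 1 (mod 2).
  s_4 = 0 + 0 + 1 + 0 + 0 + 0 + 1 + 1 = 3 ≡ 1 (mod 2).
s = (0, 1, 1, 1)^T — this equals column 7 of H (binary 0111), so error is at position 7.
Correct: flip bit 7 of r = 010110000101101 to get c = 010110100101101.


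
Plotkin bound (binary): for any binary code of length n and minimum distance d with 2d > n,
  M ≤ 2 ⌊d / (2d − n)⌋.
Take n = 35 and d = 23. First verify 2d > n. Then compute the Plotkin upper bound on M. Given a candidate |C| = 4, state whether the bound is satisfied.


Plotkin bound M ≤ 4; given |C| = 4 ≤ bound (satisfied).

Check applicability: 2d = 46, n = 35.
2d − n = 11 > 0, so Plotkin applies.
Compute d/(2d−n) = 23/11 ≈ 2.0909.
⌊d/(2d−n)⌋ = 2.
Plotkin bound: M ≤ 2·2 = 4.
Given |C| = 4, check: satisfied.
This |C| is at the Plotkin bound.


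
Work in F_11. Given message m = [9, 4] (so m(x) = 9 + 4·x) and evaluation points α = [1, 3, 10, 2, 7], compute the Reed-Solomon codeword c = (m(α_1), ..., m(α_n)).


c = [2, 10, 5, 6, 4]

Message polynomial: m(x) = 9 + 4·x (mod 11).
For each evaluation point α_i, compute m(α_i) mod 11:
  α_1 = 1: Horner steps 4 → 2, so m(1) = 2.
  α_2 = 3: Horner steps 4 → 10, so m(3) = 10.
  α_3 = 10: Horner steps 4 → 5, so m(10) = 5.
  α_4 = 2: Horner steps 4 → 6, so m(2) = 6.
  α_5 = 7: Horner steps 4 → 4, so m(7) = 4.
Codeword c = [2, 10, 5, 6, 4] ∈ F_11^5.


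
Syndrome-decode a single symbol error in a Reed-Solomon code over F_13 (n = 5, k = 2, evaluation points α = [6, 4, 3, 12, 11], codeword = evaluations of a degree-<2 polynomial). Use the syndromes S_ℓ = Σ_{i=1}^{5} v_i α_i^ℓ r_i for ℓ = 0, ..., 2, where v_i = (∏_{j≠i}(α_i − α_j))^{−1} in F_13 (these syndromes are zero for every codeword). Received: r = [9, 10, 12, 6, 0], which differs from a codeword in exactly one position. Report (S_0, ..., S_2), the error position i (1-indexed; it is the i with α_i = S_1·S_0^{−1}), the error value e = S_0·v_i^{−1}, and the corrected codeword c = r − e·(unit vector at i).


S = (1, 3, 9), error at position 3, error magnitude e = 8, c = [9, 10, 4, 6, 0].

Step 1: column multipliers v_i = (∏_{j≠i}(α_i − α_j))^{−1} mod 13.
  i = 1 (α = 6): (6−4)(6−3)(6−12)(6−11) = 2·3·(−6)·(−5) = 180 ≡ 11, so v_1 = 11^{−1} = 6 (mod 13).
  i = 2 (α = 4): (4−6)(4−3)(4−12)(4−11) = (−2)·1·(−8)·(−7) = −112 ≡ 5, so v_2 = 5^{−1} = 8 (mod 13).
  i = 3 (α = 3): (3−6)(3−4)(3−12)(3−11) = (−3)·(−1)·(−9)·(−8) = 216 ≡ 8, so v_3 = 8^{−1} = 5 (mod 13).
  i = 4 (α = 12): (12−6)(12−4)(12−3)(12−11) = 6·8·9·1 = 432 ≡ 3, so v_4 = 3^{−1} = 9 (mod 13).
  i = 5 (α = 11): (11−6)(11−4)(11−3)(11−12) = 5·7·8·(−1) = −280 ≡ 6, so v_5 = 6^{−1} = 11 (mod 13).
  v = [6, 8, 5, 9, 11].
Step 2: syndromes of r = [9, 10, 12, 6, 0] (all sums mod 13).
  S_0 = Σ v_i r_i = 6·9 + 8·10 + 5·12 + 9·6 + 11·0 = 248 ≡ 1.
  S_1 = Σ v_i α_i r_i = 6·6·9 + 8·4·10 + 5·3·12 + 9·12·6 + 11·11·0 = 1472 ≡ 3.
  α_i^2 mod 13 = [10, 3, 9, 1, 4].
  S_2 = Σ v_i α_i^2 r_i = 6·10·9 + 8·3·10 + 5·9·12 + 9·1·6 + 11·4·0 = 1374 ≡ 9.
  S = (1, 3, 9) ≠ 0, so r is not a codeword (an error is present).
Step 3: locate the error. For a single error e at position i, S_ℓ = v_i·e·α_i^ℓ, so α_err = S_1/S_0.
  S_0^{−1} = 1^{−1} = 1 (mod 13), so α_err = 3·1 = 3 ≡ 3 = α_3. Error position i = 3.
  Consistency check: S_2/S_1 = 9·9 = 81 ≡ 3 = α_err ✓ (single-error assumption holds).
Step 4: error magnitude e = S_0/v_3 = S_0·∏_{j≠3}(α_3 − α_j) = 1·8 = 8 ≡ 8 (mod 13).
Step 5: correct position 3: c_3 = r_3 − e = 12 − 8 ≡ 4 (mod 13). Hence c = [9, 10, 4, 6, 0].
  Check: interpolating c through the α_i gives m(x) = 12 + 6·x (degree < 2) with m(α_i) = c_i for every i, so c is indeed a codeword.


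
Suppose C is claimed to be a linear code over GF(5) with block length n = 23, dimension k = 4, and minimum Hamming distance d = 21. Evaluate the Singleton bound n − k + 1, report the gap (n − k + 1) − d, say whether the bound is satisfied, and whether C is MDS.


Singleton RHS = n − k + 1 = 20, slack = -1, bound violated (no such code; not MDS).

Singleton bound: d ≤ n − k + 1.
Here n = 23, k = 4, so n − k + 1 = 20.
Given d = 21, check d ≤ 20: NO.
Slack = (n − k + 1) − d = -1.
The slack is negative: d = 21 exceeds n − k + 1 = 20 by 1, so the Singleton bound is violated and no linear [23, 4, 21]_5 code can exist. In particular it is not MDS (MDS requires d = n − k + 1 exactly).
Description: the claimed parameters are [23, 4, 21]_5; such a code would be impossible (violates the Singleton bound).


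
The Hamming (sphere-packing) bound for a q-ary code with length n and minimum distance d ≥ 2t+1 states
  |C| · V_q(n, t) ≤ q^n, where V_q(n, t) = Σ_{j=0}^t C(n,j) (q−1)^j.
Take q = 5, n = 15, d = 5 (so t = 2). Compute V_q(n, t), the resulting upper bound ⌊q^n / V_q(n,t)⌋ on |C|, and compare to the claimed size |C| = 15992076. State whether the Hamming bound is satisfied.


V_q(n, t) = 1741, q^n = 30517578125, Hamming bound = 17528764, |C| = 15992076 ≤ bound (satisfied).

Step 1: Compute V_q(n, t) = Σ_{j=0}^2 C(n, j) (q−1)^j.
  j = 0: C(15,0)·(4)^0 = 1·1 = 1.
  j = 1: C(15,1)·(4)^1 = 15·4 = 60.
  j = 2: C(15,2)·(4)^2 = 105·16 = 1680.
  V_q(n, t) = 1 + 60 + 1680 = 1741.
Step 2: q^n = 5^15 = 30517578125.
Step 3: Hamming bound ⌊q^n / V_q(n,t)⌋ = ⌊30517578125/1741⌋ = 17528764.
Step 4: Compare |C| = 15992076 to 17528764: satisfied.
The claimed |C| lies below the Hamming bound.


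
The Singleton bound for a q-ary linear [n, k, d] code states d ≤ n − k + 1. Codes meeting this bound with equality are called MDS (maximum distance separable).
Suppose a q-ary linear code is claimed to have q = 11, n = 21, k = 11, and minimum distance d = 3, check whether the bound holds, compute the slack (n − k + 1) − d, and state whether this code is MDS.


Singleton RHS = n − k + 1 = 11, slack = 8, bound satisfied, not MDS.

Singleton bound: d ≤ n − k + 1.
Here n = 21, k = 11, so n − k + 1 = 11.
Given d = 3, check d ≤ 11: YES.
Slack = (n − k + 1) − d = 8.
The code is NOT MDS (slack = 8 > 0).
Description: the claimed parameters are [21, 11, 3]_11; such a code would be non-MDS.


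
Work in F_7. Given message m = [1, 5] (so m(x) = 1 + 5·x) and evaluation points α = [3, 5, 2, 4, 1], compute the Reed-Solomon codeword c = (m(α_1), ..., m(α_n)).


c = [2, 5, 4, 0, 6]

Message polynomial: m(x) = 1 + 5·x (mod 7).
For each evaluation point α_i, compute m(α_i) mod 7:
  α_1 = 3: Horner steps 5 → 2, so m(3) = 2.
  α_2 = 5: Horner steps 5 → 5, so m(5) = 5.
  α_3 = 2: Horner steps 5 → 4, so m(2) = 4.
  α_4 = 4: Horner steps 5 → 0, so m(4) = 0.
  α_5 = 1: Horner steps 5 → 6, so m(1) = 6.
Codeword c = [2, 5, 4, 0, 6] ∈ F_7^5.


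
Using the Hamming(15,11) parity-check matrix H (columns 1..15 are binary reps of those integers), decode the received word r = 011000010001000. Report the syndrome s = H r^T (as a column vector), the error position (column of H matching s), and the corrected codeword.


s = (0, 1, 0, 1)^T, error position = 5, corrected codeword c = 011010010001000

Compute s = H r^T mod 2 one row at a time:
  s_1 = 1 + 0 + 0 + 0 + 1 + 0 + 0 + 0 = 2 ≡ 0 (mod 2).
  s_2 = 0 + 0 + 0 + 0 + 1 + 0 + 0 + 0 = 1 ≡ 1 (mod 2).
  s_3 = 1 + 1 + 0 + 0 + 0 + 0 + 0 + 0 = 2 ≡ 0 (mod 2).
  s_4 = 0 + 1 + 0 + 0 + 0 + 0 + 0 + 0 = 1 ≡ 1 (mod 2).
s = (0, 1, 0, 1)^T — this equals column 5 of H (binary 0101), so error is at position 5.
Correct: flip bit 5 of r = 011000010001000 to get c = 011010010001000.


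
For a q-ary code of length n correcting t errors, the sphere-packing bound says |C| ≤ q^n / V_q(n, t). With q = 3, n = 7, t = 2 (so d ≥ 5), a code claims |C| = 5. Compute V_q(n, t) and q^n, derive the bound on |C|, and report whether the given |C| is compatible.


V_q(n, t) = 99, q^n = 2187, Hamming bound = 22, |C| = 5 ≤ bound (satisfied).

Step 1: Compute V_q(n, t) = Σ_{j=0}^2 C(n, j) (q−1)^j.
  j = 0: C(7,0)·(2)^0 = 1·1 = 1.
  j = 1: C(7,1)·(2)^1 = 7·2 = 14.
  j = 2: C(7,2)·(2)^2 = 21·4 = 84.
  V_q(n, t) = 1 + 14 + 84 = 99.
Step 2: q^n = 3^7 = 2187.
Step 3: Hamming bound ⌊q^n / V_q(n,t)⌋ = ⌊2187/99⌋ = 22.
Step 4: Compare |C| = 5 to 22: satisfied.
The claimed |C| lies below the Hamming bound.


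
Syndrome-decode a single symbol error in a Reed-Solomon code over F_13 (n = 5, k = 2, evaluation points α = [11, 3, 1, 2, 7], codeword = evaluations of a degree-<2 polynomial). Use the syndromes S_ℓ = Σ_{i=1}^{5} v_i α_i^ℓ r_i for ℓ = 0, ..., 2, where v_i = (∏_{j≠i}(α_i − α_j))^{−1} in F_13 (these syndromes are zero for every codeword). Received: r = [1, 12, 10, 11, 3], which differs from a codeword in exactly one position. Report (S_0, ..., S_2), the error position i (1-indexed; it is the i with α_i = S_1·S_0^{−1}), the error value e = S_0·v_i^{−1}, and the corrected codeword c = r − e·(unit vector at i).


S = (1, 11, 4), error at position 1, error magnitude e = 7, c = [7, 12, 10, 11, 3].

Step 1: column multipliers v_i = (∏_{j≠i}(α_i − α_j))^{−1} mod 13.
  i = 1 (α = 11): (11−3)(11−1)(11−2)(11−7) = 8·10·9·4 = 2880 ≡ 7, so v_1 = 7^{−1} = 2 (mod 13).
  i = 2 (α = 3): (3−11)(3−1)(3−2)(3−7) = (−8)·2·1·(−4) = 64 ≡ 12, so v_2 = 12^{−1} = 12 (mod 13).
  i = 3 (α = 1): (1−11)(1−3)(1−2)(1−7) = (−10)·(−2)·(−1)·(−6) = 120 ≡ 3, so v_3 = 3^{−1} = 9 (mod 13).
  i = 4 (α = 2): (2−11)(2−3)(2−1)(2−7) = (−9)·(−1)·1·(−5) = −45 ≡ 7, so v_4 = 7^{−1} = 2 (mod 13).
  i = 5 (α = 7): (7−11)(7−3)(7−1)(7−2) = (−4)·4·6·5 = −480 ≡ 1, so v_5 = 1^{−1} = 1 (mod 13).
  v = [2, 12, 9, 2, 1].
Step 2: syndromes of r = [1, 12, 10, 11, 3] (all sums mod 13).
  S_0 = Σ v_i r_i = 2·1 + 12·12 + 9·10 + 2·11 + 1·3 = 261 ≡ 1.
  S_1 = Σ v_i α_i r_i = 2·11·1 + 12·3·12 + 9·1·10 + 2·2·11 + 1·7·3 = 609 ≡ 11.
  α_i^2 mod 13 = [4, 9, 1, 4, 10].
  S_2 = Σ v_i α_i^2 r_i = 2·4·1 + 12·9·12 + 9·1·10 + 2·4·11 + 1·10·3 = 1512 ≡ 4.
  S = (1, 11, 4) ≠ 0, so r is not a codeword (an error is present).
Step 3: locate the error. For a single error e at position i, S_ℓ = v_i·e·α_i^ℓ, so α_err = S_1/S_0.
  S_0^{−1} = 1^{−1} = 1 (mod 13), so α_err = 11·1 = 11 ≡ 11 = α_1. Error position i = 1.
  Consistency check: S_2/S_1 = 4·6 = 24 ≡ 11 = α_err ✓ (single-error assumption holds).
Step 4: error magnitude e = S_0/v_1 = S_0·∏_{j≠1}(α_1 − α_j) = 1·7 = 7 ≡ 7 (mod 13).
Step 5: correct position 1: c_1 = r_1 − e = 1 − 7 ≡ 7 (mod 13). Hence c = [7, 12, 10, 11, 3].
  Check: interpolating c through the α_i gives m(x) = 9 + 1·x (degree < 2) with m(α_i) = c_i for every i, so c is indeed a codeword.


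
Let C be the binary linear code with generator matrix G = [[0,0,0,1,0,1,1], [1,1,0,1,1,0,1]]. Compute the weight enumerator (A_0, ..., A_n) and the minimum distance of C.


Weight distribution: A_0 = 1, A_3 = 1, A_4 = 1, A_5 = 1. Minimum distance d = 3.

Enumerate all 2^2 = 4 messages m ∈ F_2^2.
For each, compute codeword c = mG in F_2^7, then tally its weight.
  m = 00 → c = 0000000, weight = 0.
  m = 10 → c = 0001011, weight = 3.
  m = 01 → c = 1101101, weight = 5.
  m = 11 → c = 1100110, weight = 4.
Tally weights:
  weight 0: 1 codewords.
  weight 3: 1 codewords.
  weight 4: 1 codewords.
  weight 5: 1 codewords.
Minimum distance d = smallest w > 0 with A_w > 0 = 3.
Sanity: Σ A_w = 4 = 2^2 = 4 ✓.


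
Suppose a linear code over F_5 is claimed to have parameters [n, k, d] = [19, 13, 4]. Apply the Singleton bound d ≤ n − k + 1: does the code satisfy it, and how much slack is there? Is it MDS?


Singleton RHS = n − k + 1 = 7, slack = 3, bound satisfied, not MDS.

Singleton bound: d ≤ n − k + 1.
Here n = 19, k = 13, so n − k + 1 = 7.
Given d = 4, check d ≤ 7: YES.
Slack = (n − k + 1) − d = 3.
The code is NOT MDS (slack = 3 > 0).
Description: the claimed parameters are [19, 13, 4]_5; such a code would be non-MDS.


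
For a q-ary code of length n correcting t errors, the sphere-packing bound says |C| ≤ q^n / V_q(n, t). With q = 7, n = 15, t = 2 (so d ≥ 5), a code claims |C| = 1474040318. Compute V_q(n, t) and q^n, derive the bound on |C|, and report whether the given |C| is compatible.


V_q(n, t) = 3871, q^n = 4747561509943, Hamming bound = 1226443169, |C| = 1474040318 > bound (violated).

Step 1: Compute V_q(n, t) = Σ_{j=0}^2 C(n, j) (q−1)^j.
  j = 0: C(15,0)·(6)^0 = 1·1 = 1.
  j = 1: C(15,1)·(6)^1 = 15·6 = 90.
  j = 2: C(15,2)·(6)^2 = 105·36 = 3780.
  V_q(n, t) = 1 + 90 + 3780 = 3871.
Step 2: q^n = 7^15 = 4747561509943.
Step 3: Hamming bound ⌊q^n / V_q(n,t)⌋ = ⌊4747561509943/3871⌋ = 1226443169.
Step 4: Compare |C| = 1474040318 to 1226443169: violated.
The claimed |C| lies above the Hamming bound, so no 7-ary code of length 15 with d ≥ 5 can have 1474040318 codewords.


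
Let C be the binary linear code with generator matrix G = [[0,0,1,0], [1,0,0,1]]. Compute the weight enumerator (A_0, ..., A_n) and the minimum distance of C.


Weight distribution: A_0 = 1, A_1 = 1, A_2 = 1, A_3 = 1. Minimum distance d = 1.

Enumerate all 2^2 = 4 messages m ∈ F_2^2.
For each, compute codeword c = mG in F_2^4, then tally its weight.
  m = 00 → c = 0000, weight = 0.
  m = 10 → c = 0010, weight = 1.
  m = 01 → c = 1001, weight = 2.
  m = 11 → c = 1011, weight = 3.
Tally weights:
  weight 0: 1 codewords.
  weight 1: 1 codewords.
  weight 2: 1 codewords.
  weight 3: 1 codewords.
Minimum distance d = smallest w > 0 with A_w > 0 = 1.
Sanity: Σ A_w = 4 = 2^2 = 4 ✓.


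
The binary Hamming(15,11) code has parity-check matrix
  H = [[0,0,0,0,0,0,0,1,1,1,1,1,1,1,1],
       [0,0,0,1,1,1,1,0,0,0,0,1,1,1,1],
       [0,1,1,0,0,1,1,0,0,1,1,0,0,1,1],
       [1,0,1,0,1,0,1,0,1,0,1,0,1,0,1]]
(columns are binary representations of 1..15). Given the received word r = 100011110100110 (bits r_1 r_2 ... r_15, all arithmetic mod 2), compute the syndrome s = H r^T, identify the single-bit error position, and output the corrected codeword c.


s = (0, 1, 0, 0)^T, error position = 4, corrected codeword c = 100111110100110

Compute s = H r^T mod 2 one row at a time:
  s_1 = 1 + 0 + 1 + 0 + 0 + 1 + 1 + 0 = 4 ≡ 0 (mod 2).
  s_2 = 0 + 1 + 1 + 1 + 0 + 1 + 1 + 0 = 5 ≡ 1 (mod 2).
  s_3 = 0 + 0 + 1 + 1 + 1 + 0 + 1 + 0 = 4 ≡ 0 (mod 2).
  s_4 = 1 + 0 + 1 + 1 + 0 + 0 + 1 + 0 = 4 ≡ 0 (mod 2).
s = (0, 1, 0, 0)^T — this equals column 4 of H (binary 0100), so error is at position 4.
Correct: flip bit 4 of r = 100011110100110 to get c = 100111110100110.


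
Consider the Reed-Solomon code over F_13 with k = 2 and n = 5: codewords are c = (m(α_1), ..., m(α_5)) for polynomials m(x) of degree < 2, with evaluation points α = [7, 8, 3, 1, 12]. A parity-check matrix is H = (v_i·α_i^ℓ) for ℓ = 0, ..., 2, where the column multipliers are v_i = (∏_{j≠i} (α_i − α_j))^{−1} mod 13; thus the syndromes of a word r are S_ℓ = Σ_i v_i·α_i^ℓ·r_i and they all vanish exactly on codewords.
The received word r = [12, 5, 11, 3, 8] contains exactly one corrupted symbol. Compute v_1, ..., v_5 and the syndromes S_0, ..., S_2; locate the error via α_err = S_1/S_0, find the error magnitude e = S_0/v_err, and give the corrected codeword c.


S = (8, 4, 2), error at position 1, error magnitude e = 11, c = [1, 5, 11, 3, 8].

Step 1: column multipliers v_i = (∏_{j≠i}(α_i − α_j))^{−1} mod 13.
  i = 1 (α = 7): (7−8)(7−3)(7−1)(7−12) = (−1)·4·6·(−5) = 120 ≡ 3, so v_1 = 3^{−1} = 9 (mod 13).
  i = 2 (α = 8): (8−7)(8−3)(8−1)(8−12) = 1·5·7·(−4) = −140 ≡ 3, so v_2 = 3^{−1} = 9 (mod 13).
  i = 3 (α = 3): (3−7)(3−8)(3−1)(3−12) = (−4)·(−5)·2·(−9) = −360 ≡ 4, so v_3 = 4^{−1} = 10 (mod 13).
  i = 4 (α = 1): (1−7)(1−8)(1−3)(1−12) = (−6)·(−7)·(−2)·(−11) = 924 ≡ 1, so v_4 = 1^{−1} = 1 (mod 13).
  i = 5 (α = 12): (12−7)(12−8)(12−3)(12−1) = 5·4·9·11 = 1980 ≡ 4, so v_5 = 4^{−1} = 10 (mod 13).
  v = [9, 9, 10, 1, 10].
Step 2: syndromes of r = [12, 5, 11, 3, 8] (all sums mod 13).
  S_0 = Σ v_i r_i = 9·12 + 9·5 + 10·11 + 1·3 + 10·8 = 346 ≡ 8.
  S_1 = Σ v_i α_i r_i = 9·7·12 + 9·8·5 + 10·3·11 + 1·1·3 + 10·12·8 = 2409 ≡ 4.
  α_i^2 mod 13 = [10, 12, 9, 1, 1].
  S_2 = Σ v_i α_i^2 r_i = 9·10·12 + 9·12·5 + 10·9·11 + 1·1·3 + 10·1·8 = 2693 ≡ 2.
  S = (8, 4, 2) ≠ 0, so r is not a codeword (an error is present).
Step 3: locate the error. For a single error e at position i, S_ℓ = v_i·e·α_i^ℓ, so α_err = S_1/S_0.
  S_0^{−1} = 8^{−1} = 5 (mod 13), so α_err = 4·5 = 20 ≡ 7 = α_1. Error position i = 1.
  Consistency check: S_2/S_1 = 2·10 = 20 ≡ 7 = α_err ✓ (single-error assumption holds).
Step 4: error magnitude e = S_0/v_1 = S_0·∏_{j≠1}(α_1 − α_j) = 8·3 = 24 ≡ 11 (mod 13).
Step 5: correct position 1: c_1 = r_1 − e = 12 − 11 ≡ 1 (mod 13). Hence c = [1, 5, 11, 3, 8].
  Check: interpolating c through the α_i gives m(x) = 12 + 4·x (degree < 2) with m(α_i) = c_i for every i, so c is indeed a codeword.


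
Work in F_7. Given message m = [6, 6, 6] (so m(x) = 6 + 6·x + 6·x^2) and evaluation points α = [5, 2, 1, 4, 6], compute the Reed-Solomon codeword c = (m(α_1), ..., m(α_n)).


c = [4, 0, 4, 0, 6]

Message polynomial: m(x) = 6 + 6·x + 6·x^2 (mod 7).
For each evaluation point α_i, compute m(α_i) mod 7:
  α_1 = 5: Horner steps 6 → 1 → 4, so m(5) = 4.
  α_2 = 2: Horner steps 6 → 4 → 0, so m(2) = 0.
  α_3 = 1: Horner steps 6 → 5 → 4, so m(1) = 4.
  α_4 = 4: Horner steps 6 → 2 → 0, so m(4) = 0.
  α_5 = 6: Horner steps 6 → 0 → 6, so m(6) = 6.
Codeword c = [4, 0, 4, 0, 6] ∈ F_7^5.


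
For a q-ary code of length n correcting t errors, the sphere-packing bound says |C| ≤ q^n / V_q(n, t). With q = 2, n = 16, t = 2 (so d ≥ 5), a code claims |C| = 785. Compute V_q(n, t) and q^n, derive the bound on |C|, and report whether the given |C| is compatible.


V_q(n, t) = 137, q^n = 65536, Hamming bound = 478, |C| = 785 > bound (violated).

Step 1: Compute V_q(n, t) = Σ_{j=0}^2 C(n, j) (q−1)^j.
  j = 0: C(16,0)·(1)^0 = 1·1 = 1.
  j = 1: C(16,1)·(1)^1 = 16·1 = 16.
  j = 2: C(16,2)·(1)^2 = 120·1 = 120.
  V_q(n, t) = 1 + 16 + 120 = 137.
Step 2: q^n = 2^16 = 65536.
Step 3: Hamming bound ⌊q^n / V_q(n,t)⌋ = ⌊65536/137⌋ = 478.
Step 4: Compare |C| = 785 to 478: violated.
The claimed |C| lies above the Hamming bound, so no 2-ary code of length 16 with d ≥ 5 can have 785 codewords.


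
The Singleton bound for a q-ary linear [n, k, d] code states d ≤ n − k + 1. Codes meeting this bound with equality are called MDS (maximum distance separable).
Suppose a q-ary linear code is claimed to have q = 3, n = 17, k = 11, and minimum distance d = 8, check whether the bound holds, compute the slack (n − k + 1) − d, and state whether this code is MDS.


Singleton RHS = n − k + 1 = 7, slack = -1, bound violated (no such code; not MDS).

Singleton bound: d ≤ n − k + 1.
Here n = 17, k = 11, so n − k + 1 = 7.
Given d = 8, check d ≤ 7: NO.
Slack = (n − k + 1) − d = -1.
The slack is negative: d = 8 exceeds n − k + 1 = 7 by 1, so the Singleton bound is violated and no linear [17, 11, 8]_3 code can exist. In particular it is not MDS (MDS requires d = n − k + 1 exactly).
Description: the claimed parameters are [17, 11, 8]_3; such a code would be impossible (violates the Singleton bound).


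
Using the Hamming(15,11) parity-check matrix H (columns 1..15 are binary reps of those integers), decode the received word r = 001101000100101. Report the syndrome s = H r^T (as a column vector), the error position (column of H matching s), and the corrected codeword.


s = (1, 0, 0, 1)^T, error position = 9, corrected codeword c = 001101001100101

Compute s = H r^T mod 2 one row at a time:
  s_1 = 0 + 0 + 1 + 0 + 0 + 1 + 0 + 1 = 3 ≡ 1 (mod 2).
  s_2 = 1 + 0 + 1 + 0 + 0 + 1 + 0 + 1 = 4 ≡ 0 (mod 2).
  s_3 = 0 + 1 + 1 + 0 + 1 + 0 + 0 + 1 = 4 ≡ 0 (mod 2).
  s_4 = 0 + 1 + 0 + 0 + 0 + 0 + 1 + 1 = 3 ≡ 1 (mod 2).
s = (1, 0, 0, 1)^T — this equals column 9 of H (binary 1001), so error is at position 9.
Correct: flip bit 9 of r = 001101000100101 to get c = 001101001100101.


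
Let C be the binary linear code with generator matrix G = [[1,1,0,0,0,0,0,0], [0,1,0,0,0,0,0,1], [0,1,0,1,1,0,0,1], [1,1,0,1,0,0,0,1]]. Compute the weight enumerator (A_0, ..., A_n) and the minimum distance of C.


Weight distribution: A_0 = 1, A_2 = 10, A_4 = 5. Minimum distance d = 2.

Enumerate all 2^4 = 16 messages m ∈ F_2^4.
For each, compute codeword c = mG in F_2^8, then tally its weight.
  m = 0000 → c = 00000000, weight = 0.
  m = 1000 → c = 11000000, weight = 2.
  m = 0100 → c = 01000001, weight = 2.
  m = 1100 → c = 10000001, weight = 2.
  m = 0010 → c = 01011001, weight = 4.
  m = 1010 → c = 10011001, weight = 4.
  m = 0110 → c = 00011000, weight = 2.
  m = 1110 → c = 11011000, weight = 4.
  m = 0001 → c = 11010001, weight = 4.
  m = 1001 → c = 00010001, weight = 2.
  m = 0101 → c = 10010000, weight = 2.
  m = 1101 → c = 01010000, weight = 2.
  m = 0011 → c = 10001000, weight = 2.
  m = 1011 → c = 01001000, weight = 2.
  m = 0111 → c = 11001001, weight = 4.
  m = 1111 → c = 00001001, weight = 2.
Tally weights:
  weight 0: 1 codewords.
  weight 2: 10 codewords.
  weight 4: 5 codewords.
Minimum distance d = smallest w > 0 with A_w > 0 = 2.
Sanity: Σ A_w = 16 = 2^4 = 16 ✓.


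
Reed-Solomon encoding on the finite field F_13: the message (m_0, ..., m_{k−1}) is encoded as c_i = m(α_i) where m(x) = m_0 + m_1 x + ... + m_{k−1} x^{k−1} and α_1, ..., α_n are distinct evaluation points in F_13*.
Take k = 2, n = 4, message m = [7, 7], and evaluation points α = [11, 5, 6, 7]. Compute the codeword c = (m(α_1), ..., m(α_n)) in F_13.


c = [6, 3, 10, 4]

Message polynomial: m(x) = 7 + 7·x (mod 13).
For each evaluation point α_i, compute m(α_i) mod 13:
  α_1 = 11: Horner steps 7 → 6, so m(11) = 6.
  α_2 = 5: Horner steps 7 → 3, so m(5) = 3.
  α_3 = 6: Horner steps 7 → 10, so m(6) = 10.
  α_4 = 7: Horner steps 7 → 4, so m(7) = 4.
Codeword c = [6, 3, 10, 4] ∈ F_13^4.


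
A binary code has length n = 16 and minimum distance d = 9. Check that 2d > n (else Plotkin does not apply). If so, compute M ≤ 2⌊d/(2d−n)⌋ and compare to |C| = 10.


Plotkin bound M ≤ 8; given |C| = 10 > bound (violated).

Check applicability: 2d = 18, n = 16.
2d − n = 2 > 0, so Plotkin applies.
Compute d/(2d−n) = 9/2 ≈ 4.5000.
⌊d/(2d−n)⌋ = 4.
Plotkin bound: M ≤ 2·4 = 8.
Given |C| = 10, check: VIOLATED.
This |C| is above the Plotkin bound, so no binary code with n = 16, d = 9 and 10 codewords exists.


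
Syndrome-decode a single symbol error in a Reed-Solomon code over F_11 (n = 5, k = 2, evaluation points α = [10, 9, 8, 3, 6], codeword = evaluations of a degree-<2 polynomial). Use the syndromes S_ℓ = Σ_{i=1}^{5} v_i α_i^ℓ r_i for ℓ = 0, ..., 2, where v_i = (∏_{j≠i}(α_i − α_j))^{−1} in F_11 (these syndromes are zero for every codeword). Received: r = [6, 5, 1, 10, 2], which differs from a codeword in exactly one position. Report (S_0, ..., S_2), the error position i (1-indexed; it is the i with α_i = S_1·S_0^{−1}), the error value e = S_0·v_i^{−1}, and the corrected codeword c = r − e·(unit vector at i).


S = (7, 1, 8), error at position 3, error magnitude e = 8, c = [6, 5, 4, 10, 2].

Step 1: column multipliers v_i = (∏_{j≠i}(α_i − α_j))^{−1} mod 11.
  i = 1 (α = 10): (10−9)(10−8)(10−3)(10−6) = 1·2·7·4 = 56 ≡ 1, so v_1 = 1^{−1} = 1 (mod 11).
  i = 2 (α = 9): (9−10)(9−8)(9−3)(9−6) = (−1)·1·6·3 = −18 ≡ 4, so v_2 = 4^{−1} = 3 (mod 11).
  i = 3 (α = 8): (8−10)(8−9)(8−3)(8−6) = (−2)·(−1)·5·2 = 20 ≡ 9, so v_3 = 9^{−1} = 5 (mod 11).
  i = 4 (α = 3): (3−10)(3−9)(3−8)(3−6) = (−7)·(−6)·(−5)·(−3) = 630 ≡ 3, so v_4 = 3^{−1} = 4 (mod 11).
  i = 5 (α = 6): (6−10)(6−9)(6−8)(6−3) = (−4)·(−3)·(−2)·3 = −72 ≡ 5, so v_5 = 5^{−1} = 9 (mod 11).
  v = [1, 3, 5, 4, 9].
Step 2: syndromes of r = [6, 5, 1, 10, 2] (all sums mod 11).
  S_0 = Σ v_i r_i = 1·6 + 3·5 + 5·1 + 4·10 + 9·2 = 84 ≡ 7.
  S_1 = Σ v_i α_i r_i = 1·10·6 + 3·9·5 + 5·8·1 + 4·3·10 + 9·6·2 = 463 ≡ 1.
  α_i^2 mod 11 = [1, 4, 9, 9, 3].
  S_2 = Σ v_i α_i^2 r_i = 1·1·6 + 3·4·5 + 5·9·1 + 4·9·10 + 9·3·2 = 525 ≡ 8.
  S = (7, 1, 8) ≠ 0, so r is not a codeword (an error is present).
Step 3: locate the error. For a single error e at position i, S_ℓ = v_i·e·α_i^ℓ, so α_err = S_1/S_0.
  S_0^{−1} = 7^{−1} = 8 (mod 11), so α_err = 1·8 = 8 ≡ 8 = α_3. Error position i = 3.
  Consistency check: S_2/S_1 = 8·1 = 8 ≡ 8 = α_err ✓ (single-error assumption holds).
Step 4: error magnitude e = S_0/v_3 = S_0·∏_{j≠3}(α_3 − α_j) = 7·9 = 63 ≡ 8 (mod 11).
Step 5: correct position 3: c_3 = r_3 − e = 1 − 8 ≡ 4 (mod 11). Hence c = [6, 5, 4, 10, 2].
  Check: interpolating c through the α_i gives m(x) = 7 + 1·x (degree < 2) with m(α_i) = c_i for every i, so c is indeed a codeword.


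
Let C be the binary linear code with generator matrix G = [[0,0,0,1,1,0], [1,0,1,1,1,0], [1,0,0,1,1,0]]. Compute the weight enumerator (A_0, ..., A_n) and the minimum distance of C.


Weight distribution: A_0 = 1, A_1 = 2, A_2 = 2, A_3 = 2, A_4 = 1. Minimum distance d = 1.

Enumerate all 2^3 = 8 messages m ∈ F_2^3.
For each, compute codeword c = mG in F_2^6, then tally its weight.
  m = 000 → c = 000000, weight = 0.
  m = 100 → c = 000110, weight = 2.
  m = 010 → c = 101110, weight = 4.
  m = 110 → c = 101000, weight = 2.
  m = 001 → c = 100110, weight = 3.
  m = 101 → c = 100000, weight = 1.
  m = 011 → c = 001000, weight = 1.
  m = 111 → c = 001110, weight = 3.
Tally weights:
  weight 0: 1 codewords.
  weight 1: 2 codewords.
  weight 2: 2 codewords.
  weight 3: 2 codewords.
  weight 4: 1 codewords.
Minimum distance d = smallest w > 0 with A_w > 0 = 1.
Sanity: Σ A_w = 8 = 2^3 = 8 ✓.


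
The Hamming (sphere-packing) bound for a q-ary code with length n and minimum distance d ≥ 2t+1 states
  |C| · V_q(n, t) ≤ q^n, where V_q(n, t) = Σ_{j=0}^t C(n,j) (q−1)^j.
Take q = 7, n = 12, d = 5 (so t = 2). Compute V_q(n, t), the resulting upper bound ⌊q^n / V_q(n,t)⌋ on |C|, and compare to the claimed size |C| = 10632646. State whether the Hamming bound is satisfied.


V_q(n, t) = 2449, q^n = 13841287201, Hamming bound = 5651811, |C| = 10632646 > bound (violated).

Step 1: Compute V_q(n, t) = Σ_{j=0}^2 C(n, j) (q−1)^j.
  j = 0: C(12,0)·(6)^0 = 1·1 = 1.
  j = 1: C(12,1)·(6)^1 = 12·6 = 72.
  j = 2: C(12,2)·(6)^2 = 66·36 = 2376.
  V_q(n, t) = 1 + 72 + 2376 = 2449.
Step 2: q^n = 7^12 = 13841287201.
Step 3: Hamming bound ⌊q^n / V_q(n,t)⌋ = ⌊13841287201/2449⌋ = 5651811.
Step 4: Compare |C| = 10632646 to 5651811: violated.
The claimed |C| lies above the Hamming bound, so no 7-ary code of length 12 with d ≥ 5 can have 10632646 codewords.


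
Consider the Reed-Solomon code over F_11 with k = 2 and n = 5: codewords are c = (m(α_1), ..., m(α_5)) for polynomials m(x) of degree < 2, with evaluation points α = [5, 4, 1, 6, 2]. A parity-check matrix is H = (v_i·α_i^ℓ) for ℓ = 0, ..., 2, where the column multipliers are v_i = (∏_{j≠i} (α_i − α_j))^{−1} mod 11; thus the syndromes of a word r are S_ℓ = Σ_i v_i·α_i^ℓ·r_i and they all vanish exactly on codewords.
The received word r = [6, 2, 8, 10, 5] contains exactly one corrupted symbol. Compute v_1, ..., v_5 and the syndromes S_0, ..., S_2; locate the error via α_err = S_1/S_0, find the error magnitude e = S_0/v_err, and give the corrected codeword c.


S = (8, 8, 8), error at position 3, error magnitude e = 7, c = [6, 2, 1, 10, 5].

Step 1: column multipliers v_i = (∏_{j≠i}(α_i − α_j))^{−1} mod 11.
  i = 1 (α = 5): (5−4)(5−1)(5−6)(5−2) = 1·4·(−1)·3 = −12 ≡ 10, so v_1 = 10^{−1} = 10 (mod 11).
  i = 2 (α = 4): (4−5)(4−1)(4−6)(4−2) = (−1)·3·(−2)·2 = 12 ≡ 1, so v_2 = 1^{−1} = 1 (mod 11).
  i = 3 (α = 1): (1−5)(1−4)(1−6)(1−2) = (−4)·(−3)·(−5)·(−1) = 60 ≡ 5, so v_3 = 5^{−1} = 9 (mod 11).
  i = 4 (α = 6): (6−5)(6−4)(6−1)(6−2) = 1·2·5·4 = 40 ≡ 7, so v_4 = 7^{−1} = 8 (mod 11).
  i = 5 (α = 2): (2−5)(2−4)(2−1)(2−6) = (−3)·(−2)·1·(−4) = −24 ≡ 9, so v_5 = 9^{−1} = 5 (mod 11).
  v = [10, 1, 9, 8, 5].
Step 2: syndromes of r = [6, 2, 8, 10, 5] (all sums mod 11).
  S_0 = Σ v_i r_i = 10·6 + 1·2 + 9·8 + 8·10 + 5·5 = 239 ≡ 8.
  S_1 = Σ v_i α_i r_i = 10·5·6 + 1·4·2 + 9·1·8 + 8·6·10 + 5·2·5 = 910 ≡ 8.
  α_i^2 mod 11 = [3, 5, 1, 3, 4].
  S_2 = Σ v_i α_i^2 r_i = 10·3·6 + 1·5·2 + 9·1·8 + 8·3·10 + 5·4·5 = 602 ≡ 8.
  S = (8, 8, 8) ≠ 0, so r is not a codeword (an error is present).
Step 3: locate the error. For a single error e at position i, S_ℓ = v_i·e·α_i^ℓ, so α_err = S_1/S_0.
  S_0^{−1} = 8^{−1} = 7 (mod 11), so α_err = 8·7 = 56 ≡ 1 = α_3. Error position i = 3.
  Consistency check: S_2/S_1 = 8·7 = 56 ≡ 1 = α_err ✓ (single-error assumption holds).
Step 4: error magnitude e = S_0/v_3 = S_0·∏_{j≠3}(α_3 − α_j) = 8·5 = 40 ≡ 7 (mod 11).
Step 5: correct position 3: c_3 = r_3 − e = 8 − 7 ≡ 1 (mod 11). Hence c = [6, 2, 1, 10, 5].
  Check: interpolating c through the α_i gives m(x) = 8 + 4·x (degree < 2) with m(α_i) = c_i for every i, so c is indeed a codeword.


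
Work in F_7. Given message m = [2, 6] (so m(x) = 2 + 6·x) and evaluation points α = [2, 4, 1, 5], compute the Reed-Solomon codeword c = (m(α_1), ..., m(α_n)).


c = [0, 5, 1, 4]

Message polynomial: m(x) = 2 + 6·x (mod 7).
For each evaluation point α_i, compute m(α_i) mod 7:
  α_1 = 2: Horner steps 6 → 0, so m(2) = 0.
  α_2 = 4: Horner steps 6 → 5, so m(4) = 5.
  α_3 = 1: Horner steps 6 → 1, so m(1) = 1.
  α_4 = 5: Horner steps 6 → 4, so m(5) = 4.
Codeword c = [0, 5, 1, 4] ∈ F_7^4.


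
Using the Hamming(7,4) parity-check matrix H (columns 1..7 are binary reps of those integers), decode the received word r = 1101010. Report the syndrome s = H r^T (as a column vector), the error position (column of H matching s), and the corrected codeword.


s = (0, 0, 1)^T, error position = 1, corrected codeword c = 0101010

Compute s = H r^T mod 2 one row at a time:
  s_1 = 1 + 0 + 1 + 0 = 2 ≡ 0 (mod 2).
  s_2 = 1 + 0 + 1 + 0 = 2 ≡ 0 (mod 2).
  s_3 = 1 + 0 + 0 + 0 = 1 ≡ 1 (mod 2).
s = (0, 0, 1)^T — this equals column 1 of H (binary 001), so error is at position 1.
Correct: flip bit 1 of r = 1101010 to get c = 0101010.


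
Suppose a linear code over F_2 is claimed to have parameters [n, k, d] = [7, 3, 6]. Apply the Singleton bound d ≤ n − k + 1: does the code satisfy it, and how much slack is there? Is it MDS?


Singleton RHS = n − k + 1 = 5, slack = -1, bound violated (no such code; not MDS).

Singleton bound: d ≤ n − k + 1.
Here n = 7, k = 3, so n − k + 1 = 5.
Given d = 6, check d ≤ 5: NO.
Slack = (n − k + 1) − d = -1.
The slack is negative: d = 6 exceeds n − k + 1 = 5 by 1, so the Singleton bound is violated and no linear [7, 3, 6]_2 code can exist. In particular it is not MDS (MDS requires d = n − k + 1 exactly).
Description: the claimed parameters are [7, 3, 6]_2; such a code would be impossible (violates the Singleton bound).


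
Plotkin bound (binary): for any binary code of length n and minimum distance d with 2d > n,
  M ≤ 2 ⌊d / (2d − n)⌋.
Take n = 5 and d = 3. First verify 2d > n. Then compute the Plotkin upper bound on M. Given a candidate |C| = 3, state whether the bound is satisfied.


Plotkin bound M ≤ 6; given |C| = 3 ≤ bound (satisfied).

Check applicability: 2d = 6, n = 5.
2d − n = 1 > 0, so Plotkin applies.
Compute d/(2d−n) = 3/1 ≈ 3.0000.
⌊d/(2d−n)⌋ = 3.
Plotkin bound: M ≤ 2·3 = 6.
Given |C| = 3, check: satisfied.
This |C| is below the Plotkin bound.


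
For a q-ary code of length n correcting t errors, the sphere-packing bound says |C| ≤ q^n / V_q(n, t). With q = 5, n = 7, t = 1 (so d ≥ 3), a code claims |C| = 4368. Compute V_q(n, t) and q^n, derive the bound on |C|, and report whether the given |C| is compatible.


V_q(n, t) = 29, q^n = 78125, Hamming bound = 2693, |C| = 4368 > bound (violated).

Step 1: Compute V_q(n, t) = Σ_{j=0}^1 C(n, j) (q−1)^j.
  j = 0: C(7,0)·(4)^0 = 1·1 = 1.
  j = 1: C(7,1)·(4)^1 = 7·4 = 28.
  V_q(n, t) = 1 + 28 = 29.
Step 2: q^n = 5^7 = 78125.
Step 3: Hamming bound ⌊q^n / V_q(n,t)⌋ = ⌊78125/29⌋ = 2693.
Step 4: Compare |C| = 4368 to 2693: violated.
The claimed |C| lies above the Hamming bound, so no 5-ary code of length 7 with d ≥ 3 can have 4368 codewords.


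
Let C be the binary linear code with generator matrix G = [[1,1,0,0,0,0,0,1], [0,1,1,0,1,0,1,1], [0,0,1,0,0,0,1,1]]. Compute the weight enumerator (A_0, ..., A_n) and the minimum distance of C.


Weight distribution: A_0 = 1, A_2 = 1, A_3 = 3, A_4 = 2, A_5 = 1. Minimum distance d = 2.

Enumerate all 2^3 = 8 messages m ∈ F_2^3.
For each, compute codeword c = mG in F_2^8, then tally its weight.
  m = 000 → c = 00000000, weight = 0.
  m = 100 → c = 11000001, weight = 3.
  m = 010 → c = 01101011, weight = 5.
  m = 110 → c = 10101010, weight = 4.
  m = 001 → c = 00100011, weight = 3.
  m = 101 → c = 11100010, weight = 4.
  m = 011 → c = 01001000, weight = 2.
  m = 111 → c = 10001001, weight = 3.
Tally weights:
  weight 0: 1 codewords.
  weight 2: 1 codewords.
  weight 3: 3 codewords.
  weight 4: 2 codewords.
  weight 5: 1 codewords.
Minimum distance d = smallest w > 0 with A_w > 0 = 2.
Sanity: Σ A_w = 8 = 2^3 = 8 ✓.


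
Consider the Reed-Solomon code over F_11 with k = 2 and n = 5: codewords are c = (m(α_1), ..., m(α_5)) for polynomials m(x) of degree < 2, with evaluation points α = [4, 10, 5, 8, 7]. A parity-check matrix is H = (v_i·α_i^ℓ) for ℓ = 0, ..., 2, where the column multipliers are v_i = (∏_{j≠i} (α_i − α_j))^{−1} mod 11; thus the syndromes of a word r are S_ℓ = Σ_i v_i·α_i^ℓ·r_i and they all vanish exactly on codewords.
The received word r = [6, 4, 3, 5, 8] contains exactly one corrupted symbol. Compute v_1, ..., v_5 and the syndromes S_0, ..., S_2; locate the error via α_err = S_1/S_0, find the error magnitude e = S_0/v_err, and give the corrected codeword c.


S = (4, 7, 4), error at position 2, error magnitude e = 5, c = [6, 10, 3, 5, 8].

Step 1: column multipliers v_i = (∏_{j≠i}(α_i − α_j))^{−1} mod 11.
  i = 1 (α = 4): (4−10)(4−5)(4−8)(4−7) = (−6)·(−1)·(−4)·(−3) = 72 ≡ 6, so v_1 = 6^{−1} = 2 (mod 11).
  i = 2 (α = 10): (10−4)(10−5)(10−8)(10−7) = 6·5·2·3 = 180 ≡ 4, so v_2 = 4^{−1} = 3 (mod 11).
  i = 3 (α = 5): (5−4)(5−10)(5−8)(5−7) = 1·(−5)·(−3)·(−2) = −30 ≡ 3, so v_3 = 3^{−1} = 4 (mod 11).
  i = 4 (α = 8): (8−4)(8−10)(8−5)(8−7) = 4·(−2)·3·1 = −24 ≡ 9, so v_4 = 9^{−1} = 5 (mod 11).
  i = 5 (α = 7): (7−4)(7−10)(7−5)(7−8) = 3·(−3)·2·(−1) = 18 ≡ 7, so v_5 = 7^{−1} = 8 (mod 11).
  v = [2, 3, 4, 5, 8].
Step 2: syndromes of r = [6, 4, 3, 5, 8] (all sums mod 11).
  S_0 = Σ v_i r_i = 2·6 + 3·4 + 4·3 + 5·5 + 8·8 = 125 ≡ 4.
  S_1 = Σ v_i α_i r_i = 2·4·6 + 3·10·4 + 4·5·3 + 5·8·5 + 8·7·8 = 876 ≡ 7.
  α_i^2 mod 11 = [5, 1, 3, 9, 5].
  S_2 = Σ v_i α_i^2 r_i = 2·5·6 + 3·1·4 + 4·3·3 + 5·9·5 + 8·5·8 = 653 ≡ 4.
  S = (4, 7, 4) ≠ 0, so r is not a codeword (an error is present).
Step 3: locate the error. For a single error e at position i, S_ℓ = v_i·e·α_i^ℓ, so α_err = S_1/S_0.
  S_0^{−1} = 4^{−1} = 3 (mod 11), so α_err = 7·3 = 21 ≡ 10 = α_2. Error position i = 2.
  Consistency check: S_2/S_1 = 4·8 = 32 ≡ 10 = α_err ✓ (single-error assumption holds).
Step 4: error magnitude e = S_0/v_2 = S_0·∏_{j≠2}(α_2 − α_j) = 4·4 = 16 ≡ 5 (mod 11).
Step 5: correct position 2: c_2 = r_2 − e = 4 − 5 ≡ 10 (mod 11). Hence c = [6, 10, 3, 5, 8].
  Check: interpolating c through the α_i gives m(x) = 7 + 8·x (degree < 2) with m(α_i) = c_i for every i, so c is indeed a codeword.


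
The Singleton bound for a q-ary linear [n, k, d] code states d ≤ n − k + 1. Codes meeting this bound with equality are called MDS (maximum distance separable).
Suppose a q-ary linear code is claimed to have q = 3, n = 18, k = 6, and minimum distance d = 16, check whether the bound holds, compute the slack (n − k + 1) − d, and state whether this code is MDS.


Singleton RHS = n − k + 1 = 13, slack = -3, bound violated (no such code; not MDS).

Singleton bound: d ≤ n − k + 1.
Here n = 18, k = 6, so n − k + 1 = 13.
Given d = 16, check d ≤ 13: NO.
Slack = (n − k + 1) − d = -3.
The slack is negative: d = 16 exceeds n − k + 1 = 13 by 3, so the Singleton bound is violated and no linear [18, 6, 16]_3 code can exist. In particular it is not MDS (MDS requires d = n − k + 1 exactly).
Description: the claimed parameters are [18, 6, 16]_3; such a code would be impossible (violates the Singleton bound).
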